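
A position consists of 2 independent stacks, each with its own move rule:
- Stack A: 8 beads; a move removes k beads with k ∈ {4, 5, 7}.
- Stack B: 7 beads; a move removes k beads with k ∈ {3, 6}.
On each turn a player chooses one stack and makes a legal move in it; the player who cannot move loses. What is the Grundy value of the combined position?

Build the Grundy sequence for stack A with g(k) = mex{g(k−s) : s ∈ {4, 5, 7}, s ≤ k}:
k:     0  1  2  3  4  5  6  7  8
g(k):  0  0  0  0  1  1  1  1  2
So g(8) = 2.
Grundy values for stack B (subtraction set {3, 6}):
g(0) = mex{} = 0
g(1) = mex{} = 0
g(2) = mex{} = 0
g(3) = mex{0} = 1
g(4) = mex{0} = 1
g(5) = mex{0} = 1
g(6) = mex{0,1} = 2
g(7) = mex{0,1} = 2
So g(7) = 2.
The value of a disjunctive sum is the nim-sum of the parts.
Combined value = 2 ⊕ 2 = 0.

0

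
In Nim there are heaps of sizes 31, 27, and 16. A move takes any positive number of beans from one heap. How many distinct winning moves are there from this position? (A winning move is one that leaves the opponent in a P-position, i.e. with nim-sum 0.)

3

Nim-sum: 31 ^ 27 ^ 16 = 20.
The overall nim-sum is X = 20. A heap of size p has a winning move iff p XOR X < p (reduce it to p XOR X).
  31: 31 XOR 20 = 11 < 31 — winning move (to 11).
  27: 27 XOR 20 = 15 < 27 — winning move (to 15).
  16: 16 XOR 20 = 4 < 16 — winning move (to 4).
That gives 3 winning moves.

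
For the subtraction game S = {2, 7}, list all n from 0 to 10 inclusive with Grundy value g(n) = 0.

0, 1, 4, 5, 9, 10

Grundy values for subtraction set {2, 7}:
k:     0  1  2  3  4  5  6  7  8  9 10
g(k):  0  0  1  1  0  0  1  1  2  0  0
The P-positions (g = 0) in 0..10 are 0, 1, 4, 5, 9, 10.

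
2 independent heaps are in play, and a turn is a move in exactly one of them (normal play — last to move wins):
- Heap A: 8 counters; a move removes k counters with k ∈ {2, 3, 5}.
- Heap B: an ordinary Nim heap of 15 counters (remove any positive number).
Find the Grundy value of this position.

Grundy values for heap A (subtraction set {2, 3, 5}):
k:     0  1  2  3  4  5  6  7  8
g(k):  0  0  1  1  2  2  3  0  0
So g(8) = 0.
Heap B is a plain Nim heap of size 15, so its Grundy value is 15.
The value of a disjunctive sum is the nim-sum of the parts.
Combined value = 0 XOR 15 = 15.

15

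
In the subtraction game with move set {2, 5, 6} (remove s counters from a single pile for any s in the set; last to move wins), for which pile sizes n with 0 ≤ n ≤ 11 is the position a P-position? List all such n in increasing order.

0, 1, 4, 8, 11

Compute g(0), g(1), … for moves {2, 5, 6}:
k:     0  1  2  3  4  5  6  7  8  9 10 11
g(k):  0  0  1  1  0  2  1  3  0  2  1  0
The P-positions (g = 0) in 0..11 are 0, 1, 4, 8, 11.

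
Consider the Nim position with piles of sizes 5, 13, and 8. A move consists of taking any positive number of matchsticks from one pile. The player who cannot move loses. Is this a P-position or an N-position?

P-position

Nim-sum: 5 ⊕ 13 ⊕ 8 = 0.
The nim-sum is 0, so this is a P-position: the player to move is in a losing position under optimal play.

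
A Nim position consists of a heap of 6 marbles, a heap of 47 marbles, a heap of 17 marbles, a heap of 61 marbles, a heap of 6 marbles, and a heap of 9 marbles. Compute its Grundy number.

Nim-sum: 6 ⊕ 47 ⊕ 17 ⊕ 61 ⊕ 6 ⊕ 9 = 10.

10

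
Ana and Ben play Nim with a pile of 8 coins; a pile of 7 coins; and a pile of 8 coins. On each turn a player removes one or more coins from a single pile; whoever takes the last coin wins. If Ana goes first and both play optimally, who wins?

In binary:
  1000  (8)
  0111  (7)
  1000  (8)
  ----
  0111  (7)
The nim-sum is 7 ≠ 0, so this is an N-position: the player to move can win; Ana has a winning move.

Ana wins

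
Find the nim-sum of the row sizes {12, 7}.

11

Compute the nim-sum pairwise:
12 ⊕ 7 = 11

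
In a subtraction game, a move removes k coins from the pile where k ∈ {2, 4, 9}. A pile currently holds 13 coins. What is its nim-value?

Grundy values for subtraction set {2, 4, 9}:
g(0) = mex{} = 0
g(1) = mex{} = 0
g(2) = mex{0} = 1
g(3) = mex{0} = 1
g(4) = mex{0,1} = 2
g(5) = mex{0,1} = 2
g(6) = mex{1,2} = 0
g(7) = mex{1,2} = 0
g(8) = mex{0,2} = 1
g(9) = mex{0,2} = 1
g(10) = mex{0,1} = 2
g(11) = mex{0,1} = 2
g(12) = mex{1,2} = 0
g(13) = mex{1,2} = 0
So g(13) = 0.

0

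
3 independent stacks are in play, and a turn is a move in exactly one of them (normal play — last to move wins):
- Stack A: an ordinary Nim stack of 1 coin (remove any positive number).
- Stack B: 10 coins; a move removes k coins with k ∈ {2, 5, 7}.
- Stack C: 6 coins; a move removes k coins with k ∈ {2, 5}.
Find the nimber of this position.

0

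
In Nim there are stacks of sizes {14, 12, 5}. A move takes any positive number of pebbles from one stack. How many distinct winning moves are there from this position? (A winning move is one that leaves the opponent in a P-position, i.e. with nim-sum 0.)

3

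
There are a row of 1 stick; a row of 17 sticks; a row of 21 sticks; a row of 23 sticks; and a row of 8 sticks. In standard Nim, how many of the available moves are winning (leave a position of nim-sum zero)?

3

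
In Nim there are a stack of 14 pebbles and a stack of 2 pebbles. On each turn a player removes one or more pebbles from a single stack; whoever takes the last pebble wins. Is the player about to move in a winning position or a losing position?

Winning position

Compute the nim-sum pairwise:
14 ^ 2 = 12
The nim-sum is 12 ≠ 0, so this is an N-position: the player to move can win.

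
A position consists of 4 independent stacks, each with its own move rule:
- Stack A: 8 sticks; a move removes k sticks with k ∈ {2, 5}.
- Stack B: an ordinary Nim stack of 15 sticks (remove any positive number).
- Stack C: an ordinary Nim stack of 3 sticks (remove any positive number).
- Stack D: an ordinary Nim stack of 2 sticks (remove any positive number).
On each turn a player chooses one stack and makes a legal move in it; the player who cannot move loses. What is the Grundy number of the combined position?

14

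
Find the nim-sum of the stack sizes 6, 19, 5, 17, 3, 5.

7

Nim-sum: 6 XOR 19 XOR 5 XOR 17 XOR 3 XOR 5 = 7.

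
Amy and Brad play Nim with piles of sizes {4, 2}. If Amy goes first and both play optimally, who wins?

In binary:
  100  (4)
  010  (2)
  ---
  110  (6)
The nim-sum is 6 ≠ 0, so this is an N-position: the player to move can win; Amy has a winning move.

Amy wins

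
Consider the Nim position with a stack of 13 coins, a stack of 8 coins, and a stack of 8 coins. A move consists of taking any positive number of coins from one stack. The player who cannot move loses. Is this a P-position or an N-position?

N-position

Nim-sum: 13 ⊕ 8 ⊕ 8 = 13.
The nim-sum is 13 ≠ 0, so this is an N-position: the player to move can win.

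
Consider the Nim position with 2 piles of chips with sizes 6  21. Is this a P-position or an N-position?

Nim-sum: 6 ⊕ 21 = 19.
The nim-sum is 19 ≠ 0, so this is an N-position: the player to move can win.

N-position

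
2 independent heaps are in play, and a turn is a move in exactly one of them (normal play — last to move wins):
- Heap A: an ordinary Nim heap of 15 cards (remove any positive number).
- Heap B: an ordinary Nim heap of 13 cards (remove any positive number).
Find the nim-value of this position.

2

Heap A is a plain Nim heap of size 15, so its Grundy value is 15.
Heap B is a plain Nim heap of size 13, so its Grundy value is 13.
By the Sprague-Grundy theorem, the Grundy value of a sum of independent games is the XOR of the component values.
Combined value = 15 ⊕ 13 = 2.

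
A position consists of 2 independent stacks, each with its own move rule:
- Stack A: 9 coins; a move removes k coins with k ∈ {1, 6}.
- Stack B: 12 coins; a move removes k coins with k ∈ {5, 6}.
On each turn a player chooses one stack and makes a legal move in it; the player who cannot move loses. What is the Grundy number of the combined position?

Build the Grundy sequence for stack A with g(k) = mex{g(k−s) : s ∈ {1, 6}, s ≤ k}:
g(0) = mex{} = 0
g(1) = mex{0} = 1
g(2) = mex{1} = 0
g(3) = mex{0} = 1
g(4) = mex{1} = 0
g(5) = mex{0} = 1
g(6) = mex{0,1} = 2
g(7) = mex{1,2} = 0
g(8) = mex{0} = 1
g(9) = mex{1} = 0
So g(9) = 0.
Build the Grundy sequence for stack B with g(k) = mex{g(k−s) : s ∈ {5, 6}, s ≤ k}:
g(0) = mex{} = 0
g(1) = mex{} = 0
g(2) = mex{} = 0
g(3) = mex{} = 0
g(4) = mex{} = 0
g(5) = mex{0} = 1
g(6) = mex{0} = 1
g(7) = mex{0} = 1
g(8) = mex{0} = 1
g(9) = mex{0} = 1
g(10) = mex{0,1} = 2
g(11) = mex{1} = 0
g(12) = mex{1} = 0
So g(12) = 0.
The value of a disjunctive sum is the nim-sum of the parts.
Combined value = 0 ⊕ 0 = 0.

0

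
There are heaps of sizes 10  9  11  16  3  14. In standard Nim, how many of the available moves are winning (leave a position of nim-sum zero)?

1

Nim-sum: 10 XOR 9 XOR 11 XOR 16 XOR 3 XOR 14 = 21.
The overall nim-sum is X = 21. A heap of size p has a winning move iff p XOR X < p (reduce it to p XOR X).
  10: 10 XOR 21 = 31 ≥ 10 — no move.
  9: 9 XOR 21 = 28 ≥ 9 — no move.
  11: 11 XOR 21 = 30 ≥ 11 — no move.
  16: 16 XOR 21 = 5 < 16 — winning move (to 5).
  3: 3 XOR 21 = 22 ≥ 3 — no move.
  14: 14 XOR 21 = 27 ≥ 14 — no move.
That gives 1 winning move.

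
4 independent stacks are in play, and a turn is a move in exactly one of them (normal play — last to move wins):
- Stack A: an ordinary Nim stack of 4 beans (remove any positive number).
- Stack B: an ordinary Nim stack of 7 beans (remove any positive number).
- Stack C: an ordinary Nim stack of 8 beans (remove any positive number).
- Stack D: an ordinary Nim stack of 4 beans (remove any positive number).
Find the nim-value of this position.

15

Stack A is a plain Nim stack of size 4, so its Grundy value is 4.
Stack B is a plain Nim stack of size 7, so its Grundy value is 7.
Stack C is a plain Nim stack of size 8, so its Grundy value is 8.
Stack D is a plain Nim stack of size 4, so its Grundy value is 4.
The value of a disjunctive sum is the nim-sum of the parts.
Combined value = 4 XOR 7 XOR 8 XOR 4 = 15.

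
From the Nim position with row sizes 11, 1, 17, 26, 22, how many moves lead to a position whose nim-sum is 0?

Nim-sum: 11 ⊕ 1 ⊕ 17 ⊕ 26 ⊕ 22 = 23.
The overall nim-sum is X = 23. A row of size p has a winning move iff p XOR X < p (reduce it to p XOR X).
  11: 11 XOR 23 = 28 ≥ 11 — no move.
  1: 1 XOR 23 = 22 ≥ 1 — no move.
  17: 17 XOR 23 = 6 < 17 — winning move (to 6).
  26: 26 XOR 23 = 13 < 26 — winning move (to 13).
  22: 22 XOR 23 = 1 < 22 — winning move (to 1).
That gives 3 winning moves.

3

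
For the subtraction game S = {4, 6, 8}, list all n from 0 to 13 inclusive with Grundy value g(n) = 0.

Compute g(0), g(1), … for moves {4, 6, 8}:
g(0) = mex{} = 0
g(1) = mex{} = 0
g(2) = mex{} = 0
g(3) = mex{} = 0
g(4) = mex{0} = 1
g(5) = mex{0} = 1
g(6) = mex{0} = 1
g(7) = mex{0} = 1
g(8) = mex{0,1} = 2
g(9) = mex{0,1} = 2
g(10) = mex{0,1} = 2
g(11) = mex{0,1} = 2
g(12) = mex{1,2} = 0
g(13) = mex{1,2} = 0
The P-positions (g = 0) in 0..13 are 0, 1, 2, 3, 12, 13.

0, 1, 2, 3, 12, 13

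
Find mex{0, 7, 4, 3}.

0 is in the set but 1 is not, so the mex is 1.

1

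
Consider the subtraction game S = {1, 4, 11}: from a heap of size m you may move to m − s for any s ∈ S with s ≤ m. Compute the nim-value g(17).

Build the Grundy sequence with g(k) = mex{g(k−s) : s ∈ {1, 4, 11}, s ≤ k}:
k:     0  1  2  3  4  5  6  7  8  9 10 11 12 13 14 15 16 17
g(k):  0  1  0  1  2  0  1  0  1  2  0  1  0  1  2  0  1  0
So g(17) = 0.

0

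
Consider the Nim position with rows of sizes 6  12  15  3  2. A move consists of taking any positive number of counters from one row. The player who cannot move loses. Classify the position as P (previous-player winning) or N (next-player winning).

Compute the nim-sum pairwise:
6 ^ 12 = 10
10 ^ 15 = 5
5 ^ 3 = 6
6 ^ 2 = 4
The nim-sum is 4 ≠ 0, so this is an N-position: the player to move can win.

N-position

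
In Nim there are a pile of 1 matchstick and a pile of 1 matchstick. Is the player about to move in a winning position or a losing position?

In binary:
  1  (1)
  1  (1)
  -
  0  (0)
The nim-sum is 0, so this is a P-position: the player to move is in a losing position under optimal play.

Losing position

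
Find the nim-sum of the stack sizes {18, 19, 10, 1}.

Compute the nim-sum pairwise:
18 ⊕ 19 = 1
1 ⊕ 10 = 11
11 ⊕ 1 = 10

10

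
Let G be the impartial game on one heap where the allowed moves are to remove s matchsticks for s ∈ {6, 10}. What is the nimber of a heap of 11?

1

Build the Grundy sequence with g(k) = mex{g(k−s) : s ∈ {6, 10}, s ≤ k}:
k:     0  1  2  3  4  5  6  7  8  9 10 11
g(k):  0  0  0  0  0  0  1  1  1  1  1  1
So g(11) = 1.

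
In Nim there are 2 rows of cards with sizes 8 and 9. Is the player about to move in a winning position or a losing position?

Bitwise XOR of the heap sizes:
  1000  (8)
  1001  (9)
  ----
  0001  (1)
The nim-sum is 1 ≠ 0, so this is an N-position: the player to move can win.

Winning position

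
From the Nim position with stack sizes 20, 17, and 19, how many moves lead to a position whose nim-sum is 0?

3

Bitwise XOR of the heap sizes:
  10100  (20)
  10001  (17)
  10011  (19)
  -----
  10110  (22)
The overall nim-sum is X = 22. A stack of size p has a winning move iff p XOR X < p (reduce it to p XOR X).
  20: 20 XOR 22 = 2 < 20 — winning move (to 2).
  17: 17 XOR 22 = 7 < 17 — winning move (to 7).
  19: 19 XOR 22 = 5 < 19 — winning move (to 5).
That gives 3 winning moves.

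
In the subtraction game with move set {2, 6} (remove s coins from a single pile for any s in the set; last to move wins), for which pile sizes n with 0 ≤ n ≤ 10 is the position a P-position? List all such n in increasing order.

Compute g(0), g(1), … for moves {2, 6}:
g(0) = mex{} = 0
g(1) = mex{} = 0
g(2) = mex{0} = 1
g(3) = mex{0} = 1
g(4) = mex{1} = 0
g(5) = mex{1} = 0
g(6) = mex{0} = 1
g(7) = mex{0} = 1
g(8) = mex{1} = 0
g(9) = mex{1} = 0
g(10) = mex{0} = 1
The P-positions (g = 0) in 0..10 are 0, 1, 4, 5, 8, 9.

0, 1, 4, 5, 8, 9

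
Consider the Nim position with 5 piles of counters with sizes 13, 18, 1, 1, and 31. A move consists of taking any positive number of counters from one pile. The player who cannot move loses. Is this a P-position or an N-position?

Compute the nim-sum pairwise:
13 XOR 18 = 31
31 XOR 1 = 30
30 XOR 1 = 31
31 XOR 31 = 0
The nim-sum is 0, so this is a P-position: the player to move is in a losing position under optimal play.

P-position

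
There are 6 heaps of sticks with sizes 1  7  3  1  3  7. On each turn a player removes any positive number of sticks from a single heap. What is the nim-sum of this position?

0

Nim-sum: 1 ⊕ 7 ⊕ 3 ⊕ 1 ⊕ 3 ⊕ 7 = 0.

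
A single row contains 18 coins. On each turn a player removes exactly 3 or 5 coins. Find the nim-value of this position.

0

Grundy values for subtraction set {3, 5}:
k:     0  1  2  3  4  5  6  7  8  9 10 11 12 13 14 15 16 17 18
g(k):  0  0  0  1  1  1  2  2  0  0  0  1  1  1  2  2  0  0  0
So g(18) = 0.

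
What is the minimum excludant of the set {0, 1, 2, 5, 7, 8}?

The values 0, 1, 2 are all present; 3 is the first non-negative integer missing from the set.

3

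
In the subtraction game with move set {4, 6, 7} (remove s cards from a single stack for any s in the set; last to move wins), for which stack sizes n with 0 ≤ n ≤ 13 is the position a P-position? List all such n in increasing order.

0, 1, 2, 3, 11, 12, 13

Grundy values for subtraction set {4, 6, 7}:
g(0) = mex{} = 0
g(1) = mex{} = 0
g(2) = mex{} = 0
g(3) = mex{} = 0
g(4) = mex{0} = 1
g(5) = mex{0} = 1
g(6) = mex{0} = 1
g(7) = mex{0} = 1
g(8) = mex{0,1} = 2
g(9) = mex{0,1} = 2
g(10) = mex{0,1} = 2
g(11) = mex{1} = 0
g(12) = mex{1,2} = 0
g(13) = mex{1,2} = 0
The P-positions (g = 0) in 0..13 are 0, 1, 2, 3, 11, 12, 13.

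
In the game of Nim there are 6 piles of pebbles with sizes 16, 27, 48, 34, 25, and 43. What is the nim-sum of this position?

43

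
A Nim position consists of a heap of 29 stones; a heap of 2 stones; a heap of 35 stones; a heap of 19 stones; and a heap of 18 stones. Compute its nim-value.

In binary:
  011101  (29)
  000010  (2)
  100011  (35)
  010011  (19)
  010010  (18)
  ------
  111101  (61)

61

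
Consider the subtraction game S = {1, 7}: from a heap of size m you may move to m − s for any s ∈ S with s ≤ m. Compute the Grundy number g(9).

1

Build the Grundy sequence with g(k) = mex{g(k−s) : s ∈ {1, 7}, s ≤ k}:
g(0) = mex{} = 0
g(1) = mex{0} = 1
g(2) = mex{1} = 0
g(3) = mex{0} = 1
g(4) = mex{1} = 0
g(5) = mex{0} = 1
g(6) = mex{1} = 0
g(7) = mex{0} = 1
g(8) = mex{1} = 0
g(9) = mex{0} = 1
So g(9) = 1.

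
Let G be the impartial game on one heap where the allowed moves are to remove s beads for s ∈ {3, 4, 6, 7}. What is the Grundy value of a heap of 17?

2

Grundy values for subtraction set {3, 4, 6, 7}:
k:     0  1  2  3  4  5  6  7  8  9 10 11 12 13 14 15 16 17
g(k):  0  0  0  1  1  1  2  2  2  3  0  0  0  1  1  1  2  2
So g(17) = 2.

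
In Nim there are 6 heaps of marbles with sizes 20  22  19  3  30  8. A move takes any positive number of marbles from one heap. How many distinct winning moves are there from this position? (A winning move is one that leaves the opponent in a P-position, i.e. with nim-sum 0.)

3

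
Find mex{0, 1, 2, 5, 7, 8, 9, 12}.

3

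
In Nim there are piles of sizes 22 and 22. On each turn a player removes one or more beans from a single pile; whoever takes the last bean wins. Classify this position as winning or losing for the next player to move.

Losing position

Compute the nim-sum pairwise:
22 ⊕ 22 = 0
The nim-sum is 0, so this is a P-position: the player to move is in a losing position under optimal play.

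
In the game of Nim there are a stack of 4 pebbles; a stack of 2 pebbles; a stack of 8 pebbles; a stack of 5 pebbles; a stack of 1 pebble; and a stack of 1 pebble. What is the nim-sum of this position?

Compute the nim-sum pairwise:
4 XOR 2 = 6
6 XOR 8 = 14
14 XOR 5 = 11
11 XOR 1 = 10
10 XOR 1 = 11

11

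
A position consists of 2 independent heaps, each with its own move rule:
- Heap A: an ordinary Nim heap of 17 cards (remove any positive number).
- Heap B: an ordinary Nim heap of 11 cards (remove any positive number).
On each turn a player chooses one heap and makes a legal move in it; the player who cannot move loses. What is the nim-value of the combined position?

26

Heap A is a plain Nim heap of size 17, so its Grundy value is 17.
Heap B is a plain Nim heap of size 11, so its Grundy value is 11.
The value of a disjunctive sum is the nim-sum of the parts.
Combined value = 17 ⊕ 11 = 26.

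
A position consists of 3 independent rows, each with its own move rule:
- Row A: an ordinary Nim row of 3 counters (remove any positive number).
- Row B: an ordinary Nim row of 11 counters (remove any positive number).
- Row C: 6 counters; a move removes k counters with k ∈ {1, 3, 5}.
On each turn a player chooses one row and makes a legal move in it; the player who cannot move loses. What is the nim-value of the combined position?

Row A is a plain Nim row of size 3, so its Grundy value is 3.
Row B is a plain Nim row of size 11, so its Grundy value is 11.
Build the Grundy sequence for row C with g(k) = mex{g(k−s) : s ∈ {1, 3, 5}, s ≤ k}:
g(0) = mex{} = 0
g(1) = mex{0} = 1
g(2) = mex{1} = 0
g(3) = mex{0} = 1
g(4) = mex{1} = 0
g(5) = mex{0} = 1
g(6) = mex{1} = 0
So g(6) = 0.
The value of a disjunctive sum is the nim-sum of the parts.
Combined value = 3 ⊕ 11 ⊕ 0 = 8.

8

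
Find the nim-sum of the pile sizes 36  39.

3

In binary:
  100100  (36)
  100111  (39)
  ------
  000011  (3)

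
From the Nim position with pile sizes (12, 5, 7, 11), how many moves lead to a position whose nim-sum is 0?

Nim-sum: 12 ⊕ 5 ⊕ 7 ⊕ 11 = 5.
The overall nim-sum is X = 5. A pile of size p has a winning move iff p XOR X < p (reduce it to p XOR X).
  12: 12 XOR 5 = 9 < 12 — winning move (to 9).
  5: 5 XOR 5 = 0 < 5 — winning move (to 0).
  7: 7 XOR 5 = 2 < 7 — winning move (to 2).
  11: 11 XOR 5 = 14 ≥ 11 — no move.
That gives 3 winning moves.

3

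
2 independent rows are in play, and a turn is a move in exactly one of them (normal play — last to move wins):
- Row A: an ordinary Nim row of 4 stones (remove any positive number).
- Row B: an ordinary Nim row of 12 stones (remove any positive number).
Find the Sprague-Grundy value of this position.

8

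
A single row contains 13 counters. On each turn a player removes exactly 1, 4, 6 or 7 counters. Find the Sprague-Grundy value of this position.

0

Build the Grundy sequence with g(k) = mex{g(k−s) : s ∈ {1, 4, 6, 7}, s ≤ k}:
k:     0  1  2  3  4  5  6  7  8  9 10 11 12 13
g(k):  0  1  0  1  2  0  1  2  3  2  0  1  2  0
So g(13) = 0.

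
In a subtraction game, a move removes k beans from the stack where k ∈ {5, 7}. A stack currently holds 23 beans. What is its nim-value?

Grundy values for subtraction set {5, 7}:
k:     0  1  2  3  4  5  6  7  8  9 10 11 12 13 14 15 16 17 18 19 20 21 22 23
g(k):  0  0  0  0  0  1  1  1  1  1  2  2  0  0  0  0  0  1  1  1  1  1  2  2
So g(23) = 2.

2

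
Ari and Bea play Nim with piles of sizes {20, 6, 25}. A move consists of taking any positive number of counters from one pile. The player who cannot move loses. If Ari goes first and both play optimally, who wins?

Ari wins

Compute the nim-sum pairwise:
20 ⊕ 6 = 18
18 ⊕ 25 = 11
The nim-sum is 11 ≠ 0, so this is an N-position: the player to move can win; Ari has a winning move.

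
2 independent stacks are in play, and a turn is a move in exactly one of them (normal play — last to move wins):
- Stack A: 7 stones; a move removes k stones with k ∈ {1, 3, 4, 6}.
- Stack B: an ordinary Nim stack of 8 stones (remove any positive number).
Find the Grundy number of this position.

Build the Grundy sequence for stack A with g(k) = mex{g(k−s) : s ∈ {1, 3, 4, 6}, s ≤ k}:
k:     0  1  2  3  4  5  6  7
g(k):  0  1  0  1  2  3  2  0
So g(7) = 0.
Stack B is a plain Nim stack of size 8, so its Grundy value is 8.
By the Sprague-Grundy theorem, the Grundy value of a sum of independent games is the XOR of the component values.
Combined value = 0 XOR 8 = 8.

8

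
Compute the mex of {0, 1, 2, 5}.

The values 0, 1, 2 are all present; 3 is the first non-negative integer missing from the set.

3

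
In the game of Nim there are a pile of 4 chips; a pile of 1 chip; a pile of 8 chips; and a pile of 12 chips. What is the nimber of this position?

Nim-sum: 4 XOR 1 XOR 8 XOR 12 = 1.

1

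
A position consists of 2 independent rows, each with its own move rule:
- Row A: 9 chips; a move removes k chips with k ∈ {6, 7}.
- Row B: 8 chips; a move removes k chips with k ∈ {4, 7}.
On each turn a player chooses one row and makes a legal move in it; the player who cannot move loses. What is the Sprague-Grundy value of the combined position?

For row A, compute g(0), g(1), … with moves {6, 7}:
g(0) = mex{} = 0
g(1) = mex{} = 0
g(2) = mex{} = 0
g(3) = mex{} = 0
g(4) = mex{} = 0
g(5) = mex{} = 0
g(6) = mex{0} = 1
g(7) = mex{0} = 1
g(8) = mex{0} = 1
g(9) = mex{0} = 1
So g(9) = 1.
Grundy values for row B (subtraction set {4, 7}):
g(0) = mex{} = 0
g(1) = mex{} = 0
g(2) = mex{} = 0
g(3) = mex{} = 0
g(4) = mex{0} = 1
g(5) = mex{0} = 1
g(6) = mex{0} = 1
g(7) = mex{0} = 1
g(8) = mex{0,1} = 2
So g(8) = 2.
The value of a disjunctive sum is the nim-sum of the parts.
Combined value = 1 ⊕ 2 = 3.

3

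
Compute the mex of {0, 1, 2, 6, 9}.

3

The values 0, 1, 2 are all present; 3 is the first non-negative integer missing from the set.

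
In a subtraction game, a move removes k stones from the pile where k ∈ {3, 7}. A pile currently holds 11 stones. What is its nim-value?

0

Build the Grundy sequence with g(k) = mex{g(k−s) : s ∈ {3, 7}, s ≤ k}:
g(0) = mex{} = 0
g(1) = mex{} = 0
g(2) = mex{} = 0
g(3) = mex{0} = 1
g(4) = mex{0} = 1
g(5) = mex{0} = 1
g(6) = mex{1} = 0
g(7) = mex{0,1} = 2
g(8) = mex{0,1} = 2
g(9) = mex{0} = 1
g(10) = mex{1,2} = 0
g(11) = mex{1,2} = 0
So g(11) = 0.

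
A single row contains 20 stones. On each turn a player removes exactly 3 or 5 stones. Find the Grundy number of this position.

1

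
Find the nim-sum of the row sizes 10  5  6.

9

Compute the nim-sum pairwise:
10 XOR 5 = 15
15 XOR 6 = 9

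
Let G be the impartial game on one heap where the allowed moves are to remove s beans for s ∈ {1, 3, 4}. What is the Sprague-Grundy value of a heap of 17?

1

Compute g(0), g(1), … for moves {1, 3, 4}:
k:     0  1  2  3  4  5  6  7  8  9 10 11 12 13 14 15 16 17
g(k):  0  1  0  1  2  3  2  0  1  0  1  2  3  2  0  1  0  1
So g(17) = 1.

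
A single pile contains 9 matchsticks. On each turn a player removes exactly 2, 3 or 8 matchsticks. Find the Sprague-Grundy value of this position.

Compute g(0), g(1), … for moves {2, 3, 8}:
g(0) = mex{} = 0
g(1) = mex{} = 0
g(2) = mex{0} = 1
g(3) = mex{0} = 1
g(4) = mex{0,1} = 2
g(5) = mex{1} = 0
g(6) = mex{1,2} = 0
g(7) = mex{0,2} = 1
g(8) = mex{0} = 1
g(9) = mex{0,1} = 2
So g(9) = 2.

2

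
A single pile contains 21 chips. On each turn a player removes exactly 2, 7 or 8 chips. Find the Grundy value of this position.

Build the Grundy sequence with g(k) = mex{g(k−s) : s ∈ {2, 7, 8}, s ≤ k}:
k:     0  1  2  3  4  5  6  7  8  9 10 11 12 13 14 15 16 17 18 19 20 21
g(k):  0  0  1  1  0  0  1  1  2  2  0  3  1  2  0  0  1  1  2  0  0  1
So g(21) = 1.

1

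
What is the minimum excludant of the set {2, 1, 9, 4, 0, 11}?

The values 0, 1, 2 are all present; 3 is the first non-negative integer missing from the set.

3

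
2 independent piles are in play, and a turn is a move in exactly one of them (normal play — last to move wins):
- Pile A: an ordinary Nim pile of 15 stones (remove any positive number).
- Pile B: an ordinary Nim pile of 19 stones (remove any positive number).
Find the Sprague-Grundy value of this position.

Pile A is a plain Nim pile of size 15, so its Grundy value is 15.
Pile B is a plain Nim pile of size 19, so its Grundy value is 19.
By the Sprague-Grundy theorem, the Grundy value of a sum of independent games is the XOR of the component values.
Combined value = 15 XOR 19 = 28.

28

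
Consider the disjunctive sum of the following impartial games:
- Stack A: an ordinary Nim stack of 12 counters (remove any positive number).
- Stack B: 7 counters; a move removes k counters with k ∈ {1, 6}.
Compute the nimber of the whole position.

12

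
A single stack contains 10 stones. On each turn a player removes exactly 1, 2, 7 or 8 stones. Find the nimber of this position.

Build the Grundy sequence with g(k) = mex{g(k−s) : s ∈ {1, 2, 7, 8}, s ≤ k}:
k:     0  1  2  3  4  5  6  7  8  9 10
g(k):  0  1  2  0  1  2  0  1  2  0  1
So g(10) = 1.

1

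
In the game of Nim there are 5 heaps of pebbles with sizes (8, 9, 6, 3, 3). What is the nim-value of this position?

7

Nim-sum: 8 ^ 9 ^ 6 ^ 3 ^ 3 = 7.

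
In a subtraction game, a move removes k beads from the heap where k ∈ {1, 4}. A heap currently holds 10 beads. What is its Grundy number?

0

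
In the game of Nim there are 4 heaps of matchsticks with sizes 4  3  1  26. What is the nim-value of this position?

Write each in binary and XOR column by column:
  00100  (4)
  00011  (3)
  00001  (1)
  11010  (26)
  -----
  11100  (28)

28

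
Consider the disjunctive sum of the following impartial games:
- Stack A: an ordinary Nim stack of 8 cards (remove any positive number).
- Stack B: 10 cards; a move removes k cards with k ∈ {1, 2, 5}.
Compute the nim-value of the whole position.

Stack A is a plain Nim stack of size 8, so its Grundy value is 8.
Build the Grundy sequence for stack B with g(k) = mex{g(k−s) : s ∈ {1, 2, 5}, s ≤ k}:
k:     0  1  2  3  4  5  6  7  8  9 10
g(k):  0  1  2  0  1  2  0  1  2  0  1
So g(10) = 1.
The value of a disjunctive sum is the nim-sum of the parts.
Combined value = 8 XOR 1 = 9.

9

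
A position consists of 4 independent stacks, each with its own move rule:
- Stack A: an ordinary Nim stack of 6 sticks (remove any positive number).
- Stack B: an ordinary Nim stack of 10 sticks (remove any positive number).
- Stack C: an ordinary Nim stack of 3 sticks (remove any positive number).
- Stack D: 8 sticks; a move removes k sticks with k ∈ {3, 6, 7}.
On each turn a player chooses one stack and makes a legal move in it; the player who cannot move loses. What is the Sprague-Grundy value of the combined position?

13

Stack A is a plain Nim stack of size 6, so its Grundy value is 6.
Stack B is a plain Nim stack of size 10, so its Grundy value is 10.
Stack C is a plain Nim stack of size 3, so its Grundy value is 3.
Build the Grundy sequence for stack D with g(k) = mex{g(k−s) : s ∈ {3, 6, 7}, s ≤ k}:
g(0) = mex{} = 0
g(1) = mex{} = 0
g(2) = mex{} = 0
g(3) = mex{0} = 1
g(4) = mex{0} = 1
g(5) = mex{0} = 1
g(6) = mex{0,1} = 2
g(7) = mex{0,1} = 2
g(8) = mex{0,1} = 2
So g(8) = 2.
By the Sprague-Grundy theorem, the Grundy value of a sum of independent games is the XOR of the component values.
Combined value = 6 ⊕ 10 ⊕ 3 ⊕ 2 = 13.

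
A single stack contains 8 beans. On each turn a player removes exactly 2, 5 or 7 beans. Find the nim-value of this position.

Build the Grundy sequence with g(k) = mex{g(k−s) : s ∈ {2, 5, 7}, s ≤ k}:
g(0) = mex{} = 0
g(1) = mex{} = 0
g(2) = mex{0} = 1
g(3) = mex{0} = 1
g(4) = mex{1} = 0
g(5) = mex{0,1} = 2
g(6) = mex{0} = 1
g(7) = mex{0,1,2} = 3
g(8) = mex{0,1} = 2
So g(8) = 2.

2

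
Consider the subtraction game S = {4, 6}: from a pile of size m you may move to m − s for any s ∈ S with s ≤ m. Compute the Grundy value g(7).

Compute g(0), g(1), … for moves {4, 6}:
k:     0  1  2  3  4  5  6  7
g(k):  0  0  0  0  1  1  1  1
So g(7) = 1.

1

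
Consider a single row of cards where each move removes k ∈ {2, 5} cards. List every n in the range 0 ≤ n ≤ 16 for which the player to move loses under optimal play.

0, 1, 4, 7, 8, 11, 14, 15

Compute g(0), g(1), … for moves {2, 5}:
k:     0  1  2  3  4  5  6  7  8  9 10 11 12 13 14 15 16
g(k):  0  0  1  1  0  2  1  0  0  1  1  0  2  1  0  0  1
The P-positions (g = 0) in 0..16 are 0, 1, 4, 7, 8, 11, 14, 15.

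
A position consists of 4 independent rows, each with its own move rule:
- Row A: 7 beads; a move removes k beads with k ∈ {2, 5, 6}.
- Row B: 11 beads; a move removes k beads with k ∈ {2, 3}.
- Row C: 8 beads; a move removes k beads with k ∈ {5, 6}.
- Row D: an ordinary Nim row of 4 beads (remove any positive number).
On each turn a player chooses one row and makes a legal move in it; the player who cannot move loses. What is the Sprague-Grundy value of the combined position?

6

For row A, compute g(0), g(1), … with moves {2, 5, 6}:
g(0) = mex{} = 0
g(1) = mex{} = 0
g(2) = mex{0} = 1
g(3) = mex{0} = 1
g(4) = mex{1} = 0
g(5) = mex{0,1} = 2
g(6) = mex{0} = 1
g(7) = mex{0,1,2} = 3
So g(7) = 3.
For row B, compute g(0), g(1), … with moves {2, 3}:
g(0) = mex{} = 0
g(1) = mex{} = 0
g(2) = mex{0} = 1
g(3) = mex{0} = 1
g(4) = mex{0,1} = 2
g(5) = mex{1} = 0
g(6) = mex{1,2} = 0
g(7) = mex{0,2} = 1
g(8) = mex{0} = 1
g(9) = mex{0,1} = 2
g(10) = mex{1} = 0
g(11) = mex{1,2} = 0
So g(11) = 0.
For row C, compute g(0), g(1), … with moves {5, 6}:
g(0) = mex{} = 0
g(1) = mex{} = 0
g(2) = mex{} = 0
g(3) = mex{} = 0
g(4) = mex{} = 0
g(5) = mex{0} = 1
g(6) = mex{0} = 1
g(7) = mex{0} = 1
g(8) = mex{0} = 1
So g(8) = 1.
Row D is a plain Nim row of size 4, so its Grundy value is 4.
By the Sprague-Grundy theorem, the Grundy value of a sum of independent games is the XOR of the component values.
Combined value = 3 XOR 0 XOR 1 XOR 4 = 6.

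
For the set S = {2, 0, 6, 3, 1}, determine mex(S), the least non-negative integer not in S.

The values 0, 1, 2, 3 are all present; 4 is the first non-negative integer missing from the set.

4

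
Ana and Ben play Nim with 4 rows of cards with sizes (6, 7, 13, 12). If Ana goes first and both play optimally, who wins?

Ben wins

Bitwise XOR of the heap sizes:
  0110  (6)
  0111  (7)
  1101  (13)
  1100  (12)
  ----
  0000  (0)
The nim-sum is 0, so this is a P-position: the player to move is in a losing position under optimal play; Ana is about to move from it and so loses — Ben wins.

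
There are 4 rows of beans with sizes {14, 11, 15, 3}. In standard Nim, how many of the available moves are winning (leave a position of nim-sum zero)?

3

Nim-sum: 14 ⊕ 11 ⊕ 15 ⊕ 3 = 9.
The overall nim-sum is X = 9. A row of size p has a winning move iff p XOR X < p (reduce it to p XOR X).
  14: 14 XOR 9 = 7 < 14 — winning move (to 7).
  11: 11 XOR 9 = 2 < 11 — winning move (to 2).
  15: 15 XOR 9 = 6 < 15 — winning move (to 6).
  3: 3 XOR 9 = 10 ≥ 3 — no move.
That gives 3 winning moves.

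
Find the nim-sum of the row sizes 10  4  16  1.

31

Compute the nim-sum pairwise:
10 XOR 4 = 14
14 XOR 16 = 30
30 XOR 1 = 31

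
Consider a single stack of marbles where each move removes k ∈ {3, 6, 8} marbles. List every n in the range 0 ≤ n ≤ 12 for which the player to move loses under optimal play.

0, 1, 2, 11, 12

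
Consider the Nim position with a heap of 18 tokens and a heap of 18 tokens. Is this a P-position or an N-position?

P-position

Write each in binary and XOR column by column:
  10010  (18)
  10010  (18)
  -----
  00000  (0)
The nim-sum is 0, so this is a P-position: the player to move is in a losing position under optimal play.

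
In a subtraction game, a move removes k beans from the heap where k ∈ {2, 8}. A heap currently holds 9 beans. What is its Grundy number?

2

Compute g(0), g(1), … for moves {2, 8}:
k:     0  1  2  3  4  5  6  7  8  9
g(k):  0  0  1  1  0  0  1  1  2  2
So g(9) = 2.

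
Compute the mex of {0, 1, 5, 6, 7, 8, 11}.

2

The values 0, 1 are all present; 2 is the first non-negative integer missing from the set.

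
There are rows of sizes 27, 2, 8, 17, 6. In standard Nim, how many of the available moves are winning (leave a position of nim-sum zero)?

Compute the nim-sum pairwise:
27 ^ 2 = 25
25 ^ 8 = 17
17 ^ 17 = 0
0 ^ 6 = 6
The overall nim-sum is X = 6. A row of size p has a winning move iff p XOR X < p (reduce it to p XOR X).
  27: 27 XOR 6 = 29 ≥ 27 — no move.
  2: 2 XOR 6 = 4 ≥ 2 — no move.
  8: 8 XOR 6 = 14 ≥ 8 — no move.
  17: 17 XOR 6 = 23 ≥ 17 — no move.
  6: 6 XOR 6 = 0 < 6 — winning move (to 0).
That gives 1 winning move.

1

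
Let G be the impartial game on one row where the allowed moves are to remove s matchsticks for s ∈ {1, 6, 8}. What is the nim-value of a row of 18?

Grundy values for subtraction set {1, 6, 8}:
k:     0  1  2  3  4  5  6  7  8  9 10 11 12 13 14 15 16 17 18
g(k):  0  1  0  1  0  1  2  0  1  0  1  0  1  2  0  1  0  1  0
So g(18) = 0.

0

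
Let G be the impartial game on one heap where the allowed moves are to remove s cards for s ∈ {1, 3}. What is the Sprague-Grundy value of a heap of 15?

Build the Grundy sequence with g(k) = mex{g(k−s) : s ∈ {1, 3}, s ≤ k}:
k:     0  1  2  3  4  5  6  7  8  9 10 11 12 13 14 15
g(k):  0  1  0  1  0  1  0  1  0  1  0  1  0  1  0  1
So g(15) = 1.

1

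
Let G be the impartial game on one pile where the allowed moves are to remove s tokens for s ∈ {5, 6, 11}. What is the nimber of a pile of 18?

Grundy values for subtraction set {5, 6, 11}:
k:     0  1  2  3  4  5  6  7  8  9 10 11 12 13 14 15 16 17 18
g(k):  0  0  0  0  0  1  1  1  1  1  2  2  2  2  2  3  0  0  0
So g(18) = 0.

0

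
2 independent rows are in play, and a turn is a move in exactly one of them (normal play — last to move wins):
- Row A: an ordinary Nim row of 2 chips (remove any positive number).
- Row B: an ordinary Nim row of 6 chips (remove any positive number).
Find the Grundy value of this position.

4

Row A is a plain Nim row of size 2, so its Grundy value is 2.
Row B is a plain Nim row of size 6, so its Grundy value is 6.
The value of a disjunctive sum is the nim-sum of the parts.
Combined value = 2 ⊕ 6 = 4.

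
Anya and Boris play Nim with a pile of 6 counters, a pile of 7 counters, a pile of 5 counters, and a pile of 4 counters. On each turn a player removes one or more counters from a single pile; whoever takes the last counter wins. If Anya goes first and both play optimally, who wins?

Compute the nim-sum pairwise:
6 ^ 7 = 1
1 ^ 5 = 4
4 ^ 4 = 0
The nim-sum is 0, so this is a P-position: the player to move is in a losing position under optimal play; Anya is about to move from it and so loses — Boris wins.

Boris wins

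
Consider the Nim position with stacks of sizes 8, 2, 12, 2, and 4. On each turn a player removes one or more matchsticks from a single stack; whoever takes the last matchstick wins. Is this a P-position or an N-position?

Nim-sum: 8 XOR 2 XOR 12 XOR 2 XOR 4 = 0.
The nim-sum is 0, so this is a P-position: the player to move is in a losing position under optimal play.

P-position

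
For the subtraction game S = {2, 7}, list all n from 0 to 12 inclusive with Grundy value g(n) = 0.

Build the Grundy sequence with g(k) = mex{g(k−s) : s ∈ {2, 7}, s ≤ k}:
k:     0  1  2  3  4  5  6  7  8  9 10 11 12
g(k):  0  0  1  1  0  0  1  1  2  0  0  1  1
The P-positions (g = 0) in 0..12 are 0, 1, 4, 5, 9, 10.

0, 1, 4, 5, 9, 10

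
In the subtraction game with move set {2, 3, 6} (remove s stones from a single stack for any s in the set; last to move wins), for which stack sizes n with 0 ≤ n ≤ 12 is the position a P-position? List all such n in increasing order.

0, 1, 5, 9, 10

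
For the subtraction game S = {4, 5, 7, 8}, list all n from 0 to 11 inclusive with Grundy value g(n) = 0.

0, 1, 2, 3

Compute g(0), g(1), … for moves {4, 5, 7, 8}:
g(0) = mex{} = 0
g(1) = mex{} = 0
g(2) = mex{} = 0
g(3) = mex{} = 0
g(4) = mex{0} = 1
g(5) = mex{0} = 1
g(6) = mex{0} = 1
g(7) = mex{0} = 1
g(8) = mex{0,1} = 2
g(9) = mex{0,1} = 2
g(10) = mex{0,1} = 2
g(11) = mex{0,1} = 2
The P-positions (g = 0) in 0..11 are 0, 1, 2, 3.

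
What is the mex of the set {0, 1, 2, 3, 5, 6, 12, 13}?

4

The values 0, 1, 2, 3 are all present; 4 is the first non-negative integer missing from the set.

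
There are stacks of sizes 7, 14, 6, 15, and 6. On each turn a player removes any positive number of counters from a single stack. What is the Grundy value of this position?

Nim-sum: 7 ^ 14 ^ 6 ^ 15 ^ 6 = 6.

6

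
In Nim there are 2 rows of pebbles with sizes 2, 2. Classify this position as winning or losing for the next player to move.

Losing position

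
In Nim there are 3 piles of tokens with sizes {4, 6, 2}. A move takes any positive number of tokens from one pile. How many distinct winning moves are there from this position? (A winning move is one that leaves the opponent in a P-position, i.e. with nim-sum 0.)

Compute the nim-sum pairwise:
4 ⊕ 6 = 2
2 ⊕ 2 = 0
The nim-sum is already 0, so every move leaves a nonzero nim-sum — there are no winning moves.

0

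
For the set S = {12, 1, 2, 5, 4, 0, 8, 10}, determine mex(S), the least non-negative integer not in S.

The values 0, 1, 2 are all present; 3 is the first non-negative integer missing from the set.

3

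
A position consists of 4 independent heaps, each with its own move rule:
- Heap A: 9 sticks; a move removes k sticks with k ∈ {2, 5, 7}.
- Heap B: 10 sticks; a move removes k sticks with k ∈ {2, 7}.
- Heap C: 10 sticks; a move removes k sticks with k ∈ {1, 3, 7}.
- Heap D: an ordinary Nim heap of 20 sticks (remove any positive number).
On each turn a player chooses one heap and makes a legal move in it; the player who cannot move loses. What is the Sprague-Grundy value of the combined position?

Build the Grundy sequence for heap A with g(k) = mex{g(k−s) : s ∈ {2, 5, 7}, s ≤ k}:
g(0) = mex{} = 0
g(1) = mex{} = 0
g(2) = mex{0} = 1
g(3) = mex{0} = 1
g(4) = mex{1} = 0
g(5) = mex{0,1} = 2
g(6) = mex{0} = 1
g(7) = mex{0,1,2} = 3
g(8) = mex{0,1} = 2
g(9) = mex{0,1,3} = 2
So g(9) = 2.
Grundy values for heap B (subtraction set {2, 7}):
k:     0  1  2  3  4  5  6  7  8  9 10
g(k):  0  0  1  1  0  0  1  1  2  0  0
So g(10) = 0.
For heap C, compute g(0), g(1), … with moves {1, 3, 7}:
g(0) = mex{} = 0
g(1) = mex{0} = 1
g(2) = mex{1} = 0
g(3) = mex{0} = 1
g(4) = mex{1} = 0
g(5) = mex{0} = 1
g(6) = mex{1} = 0
g(7) = mex{0} = 1
g(8) = mex{1} = 0
g(9) = mex{0} = 1
g(10) = mex{1} = 0
So g(10) = 0.
Heap D is a plain Nim heap of size 20, so its Grundy value is 20.
By the Sprague-Grundy theorem, the Grundy value of a sum of independent games is the XOR of the component values.
Combined value = 2 ⊕ 0 ⊕ 0 ⊕ 20 = 22.

22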